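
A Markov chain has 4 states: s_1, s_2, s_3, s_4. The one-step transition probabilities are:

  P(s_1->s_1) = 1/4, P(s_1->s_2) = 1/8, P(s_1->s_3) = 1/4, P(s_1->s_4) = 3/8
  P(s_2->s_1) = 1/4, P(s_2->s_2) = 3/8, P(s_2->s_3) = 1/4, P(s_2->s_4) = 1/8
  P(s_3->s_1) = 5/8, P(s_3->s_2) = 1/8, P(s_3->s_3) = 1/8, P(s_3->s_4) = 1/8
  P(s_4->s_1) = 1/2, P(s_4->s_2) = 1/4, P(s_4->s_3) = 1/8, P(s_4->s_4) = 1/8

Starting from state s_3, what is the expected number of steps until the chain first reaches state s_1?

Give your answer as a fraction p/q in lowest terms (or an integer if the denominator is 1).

Let h_i = expected steps to first reach s_1 from state i.
Boundary: h_s_1 = 0.
First-step equations for the other states:
  h_s_2 = 1 + 1/4*h_s_1 + 3/8*h_s_2 + 1/4*h_s_3 + 1/8*h_s_4
  h_s_3 = 1 + 5/8*h_s_1 + 1/8*h_s_2 + 1/8*h_s_3 + 1/8*h_s_4
  h_s_4 = 1 + 1/2*h_s_1 + 1/4*h_s_2 + 1/8*h_s_3 + 1/8*h_s_4

Substituting h_s_1 = 0 and rearranging gives the linear system (I - Q) h = 1:
  [5/8, -1/4, -1/8] . (h_s_2, h_s_3, h_s_4) = 1
  [-1/8, 7/8, -1/8] . (h_s_2, h_s_3, h_s_4) = 1
  [-1/4, -1/8, 7/8] . (h_s_2, h_s_3, h_s_4) = 1

Solving yields:
  h_s_2 = 64/23
  h_s_3 = 128/69
  h_s_4 = 152/69

Starting state is s_3, so the expected hitting time is h_s_3 = 128/69.

Answer: 128/69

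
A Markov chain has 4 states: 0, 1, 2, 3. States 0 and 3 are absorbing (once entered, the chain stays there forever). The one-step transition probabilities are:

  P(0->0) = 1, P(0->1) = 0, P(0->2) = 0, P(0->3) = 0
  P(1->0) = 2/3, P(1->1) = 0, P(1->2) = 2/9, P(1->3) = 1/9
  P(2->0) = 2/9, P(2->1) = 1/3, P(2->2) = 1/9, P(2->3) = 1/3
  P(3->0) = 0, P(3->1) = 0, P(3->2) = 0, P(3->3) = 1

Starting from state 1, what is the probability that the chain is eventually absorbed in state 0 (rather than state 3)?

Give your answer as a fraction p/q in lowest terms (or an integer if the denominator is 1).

Answer: 26/33

Derivation:
Let a_i = P(absorbed in 0 | start in state i).
Boundary conditions: a_0 = 1, a_3 = 0.
For each transient state i, a_i = sum_j P(i->j) * a_j:
  a_1 = 2/3*a_0 + 0*a_1 + 2/9*a_2 + 1/9*a_3
  a_2 = 2/9*a_0 + 1/3*a_1 + 1/9*a_2 + 1/3*a_3

Substituting a_0 = 1 and a_3 = 0, rearrange to (I - Q) a = r where r[i] = P(i -> 0):
  [1, -2/9] . (a_1, a_2) = 2/3
  [-1/3, 8/9] . (a_1, a_2) = 2/9

Solving yields:
  a_1 = 26/33
  a_2 = 6/11

Starting state is 1, so the absorption probability is a_1 = 26/33.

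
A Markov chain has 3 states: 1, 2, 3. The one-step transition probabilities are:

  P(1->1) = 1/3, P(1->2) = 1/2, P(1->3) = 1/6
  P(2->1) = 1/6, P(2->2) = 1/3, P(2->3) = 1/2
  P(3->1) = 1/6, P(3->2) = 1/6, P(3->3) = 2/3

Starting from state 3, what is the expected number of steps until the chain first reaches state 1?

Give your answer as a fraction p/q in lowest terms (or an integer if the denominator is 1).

Answer: 6

Derivation:
Let h_i = expected steps to first reach 1 from state i.
Boundary: h_1 = 0.
First-step equations for the other states:
  h_2 = 1 + 1/6*h_1 + 1/3*h_2 + 1/2*h_3
  h_3 = 1 + 1/6*h_1 + 1/6*h_2 + 2/3*h_3

Substituting h_1 = 0 and rearranging gives the linear system (I - Q) h = 1:
  [2/3, -1/2] . (h_2, h_3) = 1
  [-1/6, 1/3] . (h_2, h_3) = 1

Solving yields:
  h_2 = 6
  h_3 = 6

Starting state is 3, so the expected hitting time is h_3 = 6.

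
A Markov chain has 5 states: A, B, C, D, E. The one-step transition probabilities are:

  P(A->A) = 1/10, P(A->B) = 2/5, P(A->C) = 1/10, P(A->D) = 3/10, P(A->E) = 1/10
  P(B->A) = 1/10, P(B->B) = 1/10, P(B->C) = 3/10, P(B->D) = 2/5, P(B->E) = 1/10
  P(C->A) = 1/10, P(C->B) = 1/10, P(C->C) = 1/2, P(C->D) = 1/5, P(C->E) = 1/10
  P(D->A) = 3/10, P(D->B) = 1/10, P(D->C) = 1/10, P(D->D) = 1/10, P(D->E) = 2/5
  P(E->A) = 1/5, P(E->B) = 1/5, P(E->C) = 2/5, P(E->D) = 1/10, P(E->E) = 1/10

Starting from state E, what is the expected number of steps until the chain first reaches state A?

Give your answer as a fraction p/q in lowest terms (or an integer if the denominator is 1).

Let h_i = expected steps to first reach A from state i.
Boundary: h_A = 0.
First-step equations for the other states:
  h_B = 1 + 1/10*h_A + 1/10*h_B + 3/10*h_C + 2/5*h_D + 1/10*h_E
  h_C = 1 + 1/10*h_A + 1/10*h_B + 1/2*h_C + 1/5*h_D + 1/10*h_E
  h_D = 1 + 3/10*h_A + 1/10*h_B + 1/10*h_C + 1/10*h_D + 2/5*h_E
  h_E = 1 + 1/5*h_A + 1/5*h_B + 2/5*h_C + 1/10*h_D + 1/10*h_E

Substituting h_A = 0 and rearranging gives the linear system (I - Q) h = 1:
  [9/10, -3/10, -2/5, -1/10] . (h_B, h_C, h_D, h_E) = 1
  [-1/10, 1/2, -1/5, -1/10] . (h_B, h_C, h_D, h_E) = 1
  [-1/10, -1/10, 9/10, -2/5] . (h_B, h_C, h_D, h_E) = 1
  [-1/5, -2/5, -1/10, 9/10] . (h_B, h_C, h_D, h_E) = 1

Solving yields:
  h_B = 2695/431
  h_C = 2810/431
  h_D = 2235/431
  h_E = 2575/431

Starting state is E, so the expected hitting time is h_E = 2575/431.

Answer: 2575/431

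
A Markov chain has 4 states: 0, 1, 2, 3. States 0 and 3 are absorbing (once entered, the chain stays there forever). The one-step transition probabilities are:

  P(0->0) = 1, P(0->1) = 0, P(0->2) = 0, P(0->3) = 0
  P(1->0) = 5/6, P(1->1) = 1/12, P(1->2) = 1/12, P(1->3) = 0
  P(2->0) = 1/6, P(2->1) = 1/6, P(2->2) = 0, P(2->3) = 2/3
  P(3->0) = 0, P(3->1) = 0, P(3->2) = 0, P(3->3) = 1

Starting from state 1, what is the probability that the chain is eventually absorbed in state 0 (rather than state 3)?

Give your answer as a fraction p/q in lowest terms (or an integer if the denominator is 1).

Let a_i = P(absorbed in 0 | start in state i).
Boundary conditions: a_0 = 1, a_3 = 0.
For each transient state i, a_i = sum_j P(i->j) * a_j:
  a_1 = 5/6*a_0 + 1/12*a_1 + 1/12*a_2 + 0*a_3
  a_2 = 1/6*a_0 + 1/6*a_1 + 0*a_2 + 2/3*a_3

Substituting a_0 = 1 and a_3 = 0, rearrange to (I - Q) a = r where r[i] = P(i -> 0):
  [11/12, -1/12] . (a_1, a_2) = 5/6
  [-1/6, 1] . (a_1, a_2) = 1/6

Solving yields:
  a_1 = 61/65
  a_2 = 21/65

Starting state is 1, so the absorption probability is a_1 = 61/65.

Answer: 61/65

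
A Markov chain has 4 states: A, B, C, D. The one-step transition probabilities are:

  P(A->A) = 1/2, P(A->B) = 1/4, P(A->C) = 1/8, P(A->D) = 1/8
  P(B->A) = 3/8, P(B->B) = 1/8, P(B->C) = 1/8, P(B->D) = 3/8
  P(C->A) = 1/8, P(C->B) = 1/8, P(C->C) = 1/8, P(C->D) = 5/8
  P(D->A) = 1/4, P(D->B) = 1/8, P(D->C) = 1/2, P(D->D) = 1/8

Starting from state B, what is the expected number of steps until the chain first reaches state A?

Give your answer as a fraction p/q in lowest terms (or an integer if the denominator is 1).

Let h_i = expected steps to first reach A from state i.
Boundary: h_A = 0.
First-step equations for the other states:
  h_B = 1 + 3/8*h_A + 1/8*h_B + 1/8*h_C + 3/8*h_D
  h_C = 1 + 1/8*h_A + 1/8*h_B + 1/8*h_C + 5/8*h_D
  h_D = 1 + 1/4*h_A + 1/8*h_B + 1/2*h_C + 1/8*h_D

Substituting h_A = 0 and rearranging gives the linear system (I - Q) h = 1:
  [7/8, -1/8, -3/8] . (h_B, h_C, h_D) = 1
  [-1/8, 7/8, -5/8] . (h_B, h_C, h_D) = 1
  [-1/8, -1/2, 7/8] . (h_B, h_C, h_D) = 1

Solving yields:
  h_B = 296/79
  h_C = 384/79
  h_D = 352/79

Starting state is B, so the expected hitting time is h_B = 296/79.

Answer: 296/79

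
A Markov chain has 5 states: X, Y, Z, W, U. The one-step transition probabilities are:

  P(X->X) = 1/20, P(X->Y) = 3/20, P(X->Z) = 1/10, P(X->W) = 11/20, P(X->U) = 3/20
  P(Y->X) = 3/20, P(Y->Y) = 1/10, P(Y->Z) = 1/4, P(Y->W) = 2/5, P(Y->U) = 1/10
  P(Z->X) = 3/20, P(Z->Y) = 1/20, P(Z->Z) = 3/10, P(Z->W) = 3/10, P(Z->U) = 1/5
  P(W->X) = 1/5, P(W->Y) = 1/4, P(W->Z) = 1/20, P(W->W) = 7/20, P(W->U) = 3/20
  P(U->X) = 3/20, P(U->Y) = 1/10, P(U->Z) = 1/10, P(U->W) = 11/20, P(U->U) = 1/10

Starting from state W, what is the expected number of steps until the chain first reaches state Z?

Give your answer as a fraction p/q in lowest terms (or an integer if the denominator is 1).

Let h_i = expected steps to first reach Z from state i.
Boundary: h_Z = 0.
First-step equations for the other states:
  h_X = 1 + 1/20*h_X + 3/20*h_Y + 1/10*h_Z + 11/20*h_W + 3/20*h_U
  h_Y = 1 + 3/20*h_X + 1/10*h_Y + 1/4*h_Z + 2/5*h_W + 1/10*h_U
  h_W = 1 + 1/5*h_X + 1/4*h_Y + 1/20*h_Z + 7/20*h_W + 3/20*h_U
  h_U = 1 + 3/20*h_X + 1/10*h_Y + 1/10*h_Z + 11/20*h_W + 1/10*h_U

Substituting h_Z = 0 and rearranging gives the linear system (I - Q) h = 1:
  [19/20, -3/20, -11/20, -3/20] . (h_X, h_Y, h_W, h_U) = 1
  [-3/20, 9/10, -2/5, -1/10] . (h_X, h_Y, h_W, h_U) = 1
  [-1/5, -1/4, 13/20, -3/20] . (h_X, h_Y, h_W, h_U) = 1
  [-3/20, -1/10, -11/20, 9/10] . (h_X, h_Y, h_W, h_U) = 1

Solving yields:
  h_X = 106860/11209
  h_Y = 91110/11209
  h_W = 10000/1019
  h_U = 107610/11209

Starting state is W, so the expected hitting time is h_W = 10000/1019.

Answer: 10000/1019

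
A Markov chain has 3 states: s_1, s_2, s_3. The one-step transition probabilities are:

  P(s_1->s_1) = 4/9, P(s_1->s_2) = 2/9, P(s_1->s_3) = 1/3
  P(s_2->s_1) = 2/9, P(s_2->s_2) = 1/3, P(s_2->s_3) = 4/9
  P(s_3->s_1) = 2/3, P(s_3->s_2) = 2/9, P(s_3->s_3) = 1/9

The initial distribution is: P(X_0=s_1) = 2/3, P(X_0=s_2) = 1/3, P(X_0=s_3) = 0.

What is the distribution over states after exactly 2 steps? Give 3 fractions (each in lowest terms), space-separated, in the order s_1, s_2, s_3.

Propagating the distribution step by step (d_{t+1} = d_t * P):
d_0 = (s_1=2/3, s_2=1/3, s_3=0)
  d_1[s_1] = 2/3*4/9 + 1/3*2/9 + 0*2/3 = 10/27
  d_1[s_2] = 2/3*2/9 + 1/3*1/3 + 0*2/9 = 7/27
  d_1[s_3] = 2/3*1/3 + 1/3*4/9 + 0*1/9 = 10/27
d_1 = (s_1=10/27, s_2=7/27, s_3=10/27)
  d_2[s_1] = 10/27*4/9 + 7/27*2/9 + 10/27*2/3 = 38/81
  d_2[s_2] = 10/27*2/9 + 7/27*1/3 + 10/27*2/9 = 61/243
  d_2[s_3] = 10/27*1/3 + 7/27*4/9 + 10/27*1/9 = 68/243
d_2 = (s_1=38/81, s_2=61/243, s_3=68/243)

Answer: 38/81 61/243 68/243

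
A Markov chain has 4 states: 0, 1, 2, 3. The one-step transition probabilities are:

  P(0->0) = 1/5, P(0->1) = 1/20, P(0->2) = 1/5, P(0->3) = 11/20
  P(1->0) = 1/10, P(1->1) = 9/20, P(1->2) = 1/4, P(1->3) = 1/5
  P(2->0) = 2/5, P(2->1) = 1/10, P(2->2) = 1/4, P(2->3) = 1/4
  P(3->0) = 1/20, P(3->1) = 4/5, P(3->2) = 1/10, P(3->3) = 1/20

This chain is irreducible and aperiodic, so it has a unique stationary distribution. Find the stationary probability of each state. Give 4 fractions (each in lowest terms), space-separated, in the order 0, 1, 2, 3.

The stationary distribution satisfies pi = pi * P, i.e.:
  pi_0 = 1/5*pi_0 + 1/10*pi_1 + 2/5*pi_2 + 1/20*pi_3
  pi_1 = 1/20*pi_0 + 9/20*pi_1 + 1/10*pi_2 + 4/5*pi_3
  pi_2 = 1/5*pi_0 + 1/4*pi_1 + 1/4*pi_2 + 1/10*pi_3
  pi_3 = 11/20*pi_0 + 1/5*pi_1 + 1/4*pi_2 + 1/20*pi_3
with normalization: pi_0 + pi_1 + pi_2 + pi_3 = 1.

Using the first 3 balance equations plus normalization, the linear system A*pi = b is:
  [-4/5, 1/10, 2/5, 1/20] . pi = 0
  [1/20, -11/20, 1/10, 4/5] . pi = 0
  [1/5, 1/4, -3/4, 1/10] . pi = 0
  [1, 1, 1, 1] . pi = 1

Solving yields:
  pi_0 = 1459/8737
  pi_1 = 3431/8737
  pi_2 = 1805/8737
  pi_3 = 2042/8737

Verification (pi * P):
  1459/8737*1/5 + 3431/8737*1/10 + 1805/8737*2/5 + 2042/8737*1/20 = 1459/8737 = pi_0  (ok)
  1459/8737*1/20 + 3431/8737*9/20 + 1805/8737*1/10 + 2042/8737*4/5 = 3431/8737 = pi_1  (ok)
  1459/8737*1/5 + 3431/8737*1/4 + 1805/8737*1/4 + 2042/8737*1/10 = 1805/8737 = pi_2  (ok)
  1459/8737*11/20 + 3431/8737*1/5 + 1805/8737*1/4 + 2042/8737*1/20 = 2042/8737 = pi_3  (ok)

Answer: 1459/8737 3431/8737 1805/8737 2042/8737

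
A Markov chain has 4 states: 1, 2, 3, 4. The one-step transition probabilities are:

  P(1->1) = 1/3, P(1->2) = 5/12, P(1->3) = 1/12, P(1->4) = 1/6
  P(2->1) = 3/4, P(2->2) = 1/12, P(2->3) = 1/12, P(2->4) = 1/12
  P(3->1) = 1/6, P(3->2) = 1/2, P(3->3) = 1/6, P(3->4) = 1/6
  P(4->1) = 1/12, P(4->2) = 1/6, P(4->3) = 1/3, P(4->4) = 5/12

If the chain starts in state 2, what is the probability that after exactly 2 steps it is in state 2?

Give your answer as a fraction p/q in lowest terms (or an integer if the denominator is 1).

Computing P^2 by repeated multiplication:
P^1 =
  1: [1/3, 5/12, 1/12, 1/6]
  2: [3/4, 1/12, 1/12, 1/12]
  3: [1/6, 1/2, 1/6, 1/6]
  4: [1/12, 1/6, 1/3, 5/12]
P^2 =
  1: [65/144, 35/144, 19/144, 25/144]
  2: [1/3, 3/8, 1/9, 13/72]
  3: [17/36, 2/9, 5/36, 1/6]
  4: [35/144, 41/144, 31/144, 37/144]

(P^2)[2 -> 2] = 3/8

Answer: 3/8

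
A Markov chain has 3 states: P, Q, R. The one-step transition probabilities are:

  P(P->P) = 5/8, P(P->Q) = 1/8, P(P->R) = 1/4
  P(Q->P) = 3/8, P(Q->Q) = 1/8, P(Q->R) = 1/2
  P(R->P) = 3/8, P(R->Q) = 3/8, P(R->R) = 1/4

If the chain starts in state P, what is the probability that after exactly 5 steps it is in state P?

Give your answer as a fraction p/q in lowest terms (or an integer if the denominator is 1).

Computing P^5 by repeated multiplication:
P^1 =
  P: [5/8, 1/8, 1/4]
  Q: [3/8, 1/8, 1/2]
  R: [3/8, 3/8, 1/4]
P^2 =
  P: [17/32, 3/16, 9/32]
  Q: [15/32, 1/4, 9/32]
  R: [15/32, 3/16, 11/32]
P^3 =
  P: [65/128, 25/128, 19/64]
  Q: [63/128, 25/128, 5/16]
  R: [63/128, 27/128, 19/64]
P^4 =
  P: [257/512, 51/256, 153/512]
  Q: [255/512, 13/64, 153/512]
  R: [255/512, 51/256, 155/512]
P^5 =
  P: [1025/2048, 409/2048, 307/1024]
  Q: [1023/2048, 409/2048, 77/256]
  R: [1023/2048, 411/2048, 307/1024]

(P^5)[P -> P] = 1025/2048

Answer: 1025/2048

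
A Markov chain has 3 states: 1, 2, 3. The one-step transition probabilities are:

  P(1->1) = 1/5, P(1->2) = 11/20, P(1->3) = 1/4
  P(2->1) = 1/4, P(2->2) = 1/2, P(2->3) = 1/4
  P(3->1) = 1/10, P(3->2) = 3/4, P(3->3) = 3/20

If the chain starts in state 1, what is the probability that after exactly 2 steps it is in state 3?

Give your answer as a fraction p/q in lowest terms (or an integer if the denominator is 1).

Computing P^2 by repeated multiplication:
P^1 =
  1: [1/5, 11/20, 1/4]
  2: [1/4, 1/2, 1/4]
  3: [1/10, 3/4, 3/20]
P^2 =
  1: [81/400, 229/400, 9/40]
  2: [1/5, 23/40, 9/40]
  3: [89/400, 217/400, 47/200]

(P^2)[1 -> 3] = 9/40

Answer: 9/40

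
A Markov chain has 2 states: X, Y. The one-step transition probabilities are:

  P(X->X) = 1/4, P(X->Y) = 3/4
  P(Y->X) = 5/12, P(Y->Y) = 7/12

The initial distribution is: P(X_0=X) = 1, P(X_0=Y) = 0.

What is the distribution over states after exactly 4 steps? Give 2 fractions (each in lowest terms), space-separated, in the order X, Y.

Answer: 103/288 185/288

Derivation:
Propagating the distribution step by step (d_{t+1} = d_t * P):
d_0 = (X=1, Y=0)
  d_1[X] = 1*1/4 + 0*5/12 = 1/4
  d_1[Y] = 1*3/4 + 0*7/12 = 3/4
d_1 = (X=1/4, Y=3/4)
  d_2[X] = 1/4*1/4 + 3/4*5/12 = 3/8
  d_2[Y] = 1/4*3/4 + 3/4*7/12 = 5/8
d_2 = (X=3/8, Y=5/8)
  d_3[X] = 3/8*1/4 + 5/8*5/12 = 17/48
  d_3[Y] = 3/8*3/4 + 5/8*7/12 = 31/48
d_3 = (X=17/48, Y=31/48)
  d_4[X] = 17/48*1/4 + 31/48*5/12 = 103/288
  d_4[Y] = 17/48*3/4 + 31/48*7/12 = 185/288
d_4 = (X=103/288, Y=185/288)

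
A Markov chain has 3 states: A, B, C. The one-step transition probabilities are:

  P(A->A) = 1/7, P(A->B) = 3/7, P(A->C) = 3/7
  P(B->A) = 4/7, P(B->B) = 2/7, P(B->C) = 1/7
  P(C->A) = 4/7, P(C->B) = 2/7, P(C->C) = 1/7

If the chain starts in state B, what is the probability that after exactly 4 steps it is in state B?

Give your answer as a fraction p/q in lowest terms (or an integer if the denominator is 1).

Answer: 834/2401

Derivation:
Computing P^4 by repeated multiplication:
P^1 =
  A: [1/7, 3/7, 3/7]
  B: [4/7, 2/7, 1/7]
  C: [4/7, 2/7, 1/7]
P^2 =
  A: [25/49, 15/49, 9/49]
  B: [16/49, 18/49, 15/49]
  C: [16/49, 18/49, 15/49]
P^3 =
  A: [121/343, 123/343, 99/343]
  B: [148/343, 114/343, 81/343]
  C: [148/343, 114/343, 81/343]
P^4 =
  A: [1009/2401, 807/2401, 585/2401]
  B: [928/2401, 834/2401, 639/2401]
  C: [928/2401, 834/2401, 639/2401]

(P^4)[B -> B] = 834/2401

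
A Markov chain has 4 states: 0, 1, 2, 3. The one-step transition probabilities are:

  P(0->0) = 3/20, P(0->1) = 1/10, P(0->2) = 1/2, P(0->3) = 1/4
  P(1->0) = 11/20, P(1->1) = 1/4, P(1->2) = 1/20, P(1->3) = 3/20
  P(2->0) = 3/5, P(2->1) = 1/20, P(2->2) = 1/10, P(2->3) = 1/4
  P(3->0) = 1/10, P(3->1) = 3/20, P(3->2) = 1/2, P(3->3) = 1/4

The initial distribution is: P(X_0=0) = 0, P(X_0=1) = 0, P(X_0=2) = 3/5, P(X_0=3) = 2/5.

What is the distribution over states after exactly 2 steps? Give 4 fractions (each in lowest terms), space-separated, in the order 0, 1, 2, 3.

Propagating the distribution step by step (d_{t+1} = d_t * P):
d_0 = (0=0, 1=0, 2=3/5, 3=2/5)
  d_1[0] = 0*3/20 + 0*11/20 + 3/5*3/5 + 2/5*1/10 = 2/5
  d_1[1] = 0*1/10 + 0*1/4 + 3/5*1/20 + 2/5*3/20 = 9/100
  d_1[2] = 0*1/2 + 0*1/20 + 3/5*1/10 + 2/5*1/2 = 13/50
  d_1[3] = 0*1/4 + 0*3/20 + 3/5*1/4 + 2/5*1/4 = 1/4
d_1 = (0=2/5, 1=9/100, 2=13/50, 3=1/4)
  d_2[0] = 2/5*3/20 + 9/100*11/20 + 13/50*3/5 + 1/4*1/10 = 581/2000
  d_2[1] = 2/5*1/10 + 9/100*1/4 + 13/50*1/20 + 1/4*3/20 = 113/1000
  d_2[2] = 2/5*1/2 + 9/100*1/20 + 13/50*1/10 + 1/4*1/2 = 711/2000
  d_2[3] = 2/5*1/4 + 9/100*3/20 + 13/50*1/4 + 1/4*1/4 = 241/1000
d_2 = (0=581/2000, 1=113/1000, 2=711/2000, 3=241/1000)

Answer: 581/2000 113/1000 711/2000 241/1000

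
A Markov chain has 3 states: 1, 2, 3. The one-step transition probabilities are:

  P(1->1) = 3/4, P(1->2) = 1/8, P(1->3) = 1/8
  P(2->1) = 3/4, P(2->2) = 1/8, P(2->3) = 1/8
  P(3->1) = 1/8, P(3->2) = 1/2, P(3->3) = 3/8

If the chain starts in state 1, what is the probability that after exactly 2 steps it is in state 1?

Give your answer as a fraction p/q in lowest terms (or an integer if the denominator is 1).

Answer: 43/64

Derivation:
Computing P^2 by repeated multiplication:
P^1 =
  1: [3/4, 1/8, 1/8]
  2: [3/4, 1/8, 1/8]
  3: [1/8, 1/2, 3/8]
P^2 =
  1: [43/64, 11/64, 5/32]
  2: [43/64, 11/64, 5/32]
  3: [33/64, 17/64, 7/32]

(P^2)[1 -> 1] = 43/64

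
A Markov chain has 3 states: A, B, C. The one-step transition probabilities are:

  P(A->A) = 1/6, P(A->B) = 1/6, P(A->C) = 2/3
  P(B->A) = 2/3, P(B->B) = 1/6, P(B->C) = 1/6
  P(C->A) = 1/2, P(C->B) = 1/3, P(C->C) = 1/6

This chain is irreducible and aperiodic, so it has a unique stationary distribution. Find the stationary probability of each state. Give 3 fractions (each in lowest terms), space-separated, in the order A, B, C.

Answer: 23/57 13/57 7/19

Derivation:
The stationary distribution satisfies pi = pi * P, i.e.:
  pi_A = 1/6*pi_A + 2/3*pi_B + 1/2*pi_C
  pi_B = 1/6*pi_A + 1/6*pi_B + 1/3*pi_C
  pi_C = 2/3*pi_A + 1/6*pi_B + 1/6*pi_C
with normalization: pi_A + pi_B + pi_C = 1.

Using the first 2 balance equations plus normalization, the linear system A*pi = b is:
  [-5/6, 2/3, 1/2] . pi = 0
  [1/6, -5/6, 1/3] . pi = 0
  [1, 1, 1] . pi = 1

Solving yields:
  pi_A = 23/57
  pi_B = 13/57
  pi_C = 7/19

Verification (pi * P):
  23/57*1/6 + 13/57*2/3 + 7/19*1/2 = 23/57 = pi_A  (ok)
  23/57*1/6 + 13/57*1/6 + 7/19*1/3 = 13/57 = pi_B  (ok)
  23/57*2/3 + 13/57*1/6 + 7/19*1/6 = 7/19 = pi_C  (ok)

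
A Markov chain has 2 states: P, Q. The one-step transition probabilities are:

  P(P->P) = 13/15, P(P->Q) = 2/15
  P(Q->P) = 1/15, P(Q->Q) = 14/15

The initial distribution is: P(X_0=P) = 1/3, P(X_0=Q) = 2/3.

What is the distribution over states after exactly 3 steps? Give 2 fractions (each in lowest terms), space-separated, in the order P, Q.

Answer: 1/3 2/3

Derivation:
Propagating the distribution step by step (d_{t+1} = d_t * P):
d_0 = (P=1/3, Q=2/3)
  d_1[P] = 1/3*13/15 + 2/3*1/15 = 1/3
  d_1[Q] = 1/3*2/15 + 2/3*14/15 = 2/3
d_1 = (P=1/3, Q=2/3)
  d_2[P] = 1/3*13/15 + 2/3*1/15 = 1/3
  d_2[Q] = 1/3*2/15 + 2/3*14/15 = 2/3
d_2 = (P=1/3, Q=2/3)
  d_3[P] = 1/3*13/15 + 2/3*1/15 = 1/3
  d_3[Q] = 1/3*2/15 + 2/3*14/15 = 2/3
d_3 = (P=1/3, Q=2/3)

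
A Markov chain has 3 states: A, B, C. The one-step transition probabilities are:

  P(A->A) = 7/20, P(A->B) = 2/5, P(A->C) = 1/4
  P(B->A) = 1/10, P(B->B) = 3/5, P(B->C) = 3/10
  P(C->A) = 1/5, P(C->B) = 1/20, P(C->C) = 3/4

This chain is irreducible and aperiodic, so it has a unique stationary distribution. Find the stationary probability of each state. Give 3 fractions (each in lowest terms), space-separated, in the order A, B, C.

Answer: 34/167 45/167 88/167

Derivation:
The stationary distribution satisfies pi = pi * P, i.e.:
  pi_A = 7/20*pi_A + 1/10*pi_B + 1/5*pi_C
  pi_B = 2/5*pi_A + 3/5*pi_B + 1/20*pi_C
  pi_C = 1/4*pi_A + 3/10*pi_B + 3/4*pi_C
with normalization: pi_A + pi_B + pi_C = 1.

Using the first 2 balance equations plus normalization, the linear system A*pi = b is:
  [-13/20, 1/10, 1/5] . pi = 0
  [2/5, -2/5, 1/20] . pi = 0
  [1, 1, 1] . pi = 1

Solving yields:
  pi_A = 34/167
  pi_B = 45/167
  pi_C = 88/167

Verification (pi * P):
  34/167*7/20 + 45/167*1/10 + 88/167*1/5 = 34/167 = pi_A  (ok)
  34/167*2/5 + 45/167*3/5 + 88/167*1/20 = 45/167 = pi_B  (ok)
  34/167*1/4 + 45/167*3/10 + 88/167*3/4 = 88/167 = pi_C  (ok)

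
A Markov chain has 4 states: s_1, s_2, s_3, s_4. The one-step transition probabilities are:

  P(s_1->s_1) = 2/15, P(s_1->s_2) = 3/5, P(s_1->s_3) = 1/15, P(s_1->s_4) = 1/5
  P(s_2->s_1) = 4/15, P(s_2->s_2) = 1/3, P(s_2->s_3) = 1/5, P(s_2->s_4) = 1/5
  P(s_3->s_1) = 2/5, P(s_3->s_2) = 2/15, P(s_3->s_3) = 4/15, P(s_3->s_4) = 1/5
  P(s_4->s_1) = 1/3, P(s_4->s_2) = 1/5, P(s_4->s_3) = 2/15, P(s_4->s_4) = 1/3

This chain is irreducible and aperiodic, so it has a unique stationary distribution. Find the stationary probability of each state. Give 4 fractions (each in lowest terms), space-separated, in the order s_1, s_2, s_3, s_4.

The stationary distribution satisfies pi = pi * P, i.e.:
  pi_s_1 = 2/15*pi_s_1 + 4/15*pi_s_2 + 2/5*pi_s_3 + 1/3*pi_s_4
  pi_s_2 = 3/5*pi_s_1 + 1/3*pi_s_2 + 2/15*pi_s_3 + 1/5*pi_s_4
  pi_s_3 = 1/15*pi_s_1 + 1/5*pi_s_2 + 4/15*pi_s_3 + 2/15*pi_s_4
  pi_s_4 = 1/5*pi_s_1 + 1/5*pi_s_2 + 1/5*pi_s_3 + 1/3*pi_s_4
with normalization: pi_s_1 + pi_s_2 + pi_s_3 + pi_s_4 = 1.

Using the first 3 balance equations plus normalization, the linear system A*pi = b is:
  [-13/15, 4/15, 2/5, 1/3] . pi = 0
  [3/5, -2/3, 2/15, 1/5] . pi = 0
  [1/15, 1/5, -11/15, 2/15] . pi = 0
  [1, 1, 1, 1] . pi = 1

Solving yields:
  pi_s_1 = 421/1573
  pi_s_2 = 538/1573
  pi_s_3 = 251/1573
  pi_s_4 = 3/13

Verification (pi * P):
  421/1573*2/15 + 538/1573*4/15 + 251/1573*2/5 + 3/13*1/3 = 421/1573 = pi_s_1  (ok)
  421/1573*3/5 + 538/1573*1/3 + 251/1573*2/15 + 3/13*1/5 = 538/1573 = pi_s_2  (ok)
  421/1573*1/15 + 538/1573*1/5 + 251/1573*4/15 + 3/13*2/15 = 251/1573 = pi_s_3  (ok)
  421/1573*1/5 + 538/1573*1/5 + 251/1573*1/5 + 3/13*1/3 = 3/13 = pi_s_4  (ok)

Answer: 421/1573 538/1573 251/1573 3/13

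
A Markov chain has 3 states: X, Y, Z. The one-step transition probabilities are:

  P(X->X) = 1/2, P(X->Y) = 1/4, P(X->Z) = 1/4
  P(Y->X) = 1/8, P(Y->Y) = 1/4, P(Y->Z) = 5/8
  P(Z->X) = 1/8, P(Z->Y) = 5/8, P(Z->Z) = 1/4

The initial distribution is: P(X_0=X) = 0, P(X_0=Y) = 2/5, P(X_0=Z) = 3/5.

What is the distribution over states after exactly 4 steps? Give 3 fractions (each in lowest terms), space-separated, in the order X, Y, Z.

Answer: 803/4096 2/5 8273/20480

Derivation:
Propagating the distribution step by step (d_{t+1} = d_t * P):
d_0 = (X=0, Y=2/5, Z=3/5)
  d_1[X] = 0*1/2 + 2/5*1/8 + 3/5*1/8 = 1/8
  d_1[Y] = 0*1/4 + 2/5*1/4 + 3/5*5/8 = 19/40
  d_1[Z] = 0*1/4 + 2/5*5/8 + 3/5*1/4 = 2/5
d_1 = (X=1/8, Y=19/40, Z=2/5)
  d_2[X] = 1/8*1/2 + 19/40*1/8 + 2/5*1/8 = 11/64
  d_2[Y] = 1/8*1/4 + 19/40*1/4 + 2/5*5/8 = 2/5
  d_2[Z] = 1/8*1/4 + 19/40*5/8 + 2/5*1/4 = 137/320
d_2 = (X=11/64, Y=2/5, Z=137/320)
  d_3[X] = 11/64*1/2 + 2/5*1/8 + 137/320*1/8 = 97/512
  d_3[Y] = 11/64*1/4 + 2/5*1/4 + 137/320*5/8 = 1051/2560
  d_3[Z] = 11/64*1/4 + 2/5*5/8 + 137/320*1/4 = 2/5
d_3 = (X=97/512, Y=1051/2560, Z=2/5)
  d_4[X] = 97/512*1/2 + 1051/2560*1/8 + 2/5*1/8 = 803/4096
  d_4[Y] = 97/512*1/4 + 1051/2560*1/4 + 2/5*5/8 = 2/5
  d_4[Z] = 97/512*1/4 + 1051/2560*5/8 + 2/5*1/4 = 8273/20480
d_4 = (X=803/4096, Y=2/5, Z=8273/20480)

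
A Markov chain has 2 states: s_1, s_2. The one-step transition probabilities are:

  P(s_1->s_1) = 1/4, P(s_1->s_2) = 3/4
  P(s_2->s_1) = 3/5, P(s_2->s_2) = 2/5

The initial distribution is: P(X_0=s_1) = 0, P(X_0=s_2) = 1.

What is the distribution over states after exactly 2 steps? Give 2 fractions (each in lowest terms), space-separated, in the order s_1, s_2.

Answer: 39/100 61/100

Derivation:
Propagating the distribution step by step (d_{t+1} = d_t * P):
d_0 = (s_1=0, s_2=1)
  d_1[s_1] = 0*1/4 + 1*3/5 = 3/5
  d_1[s_2] = 0*3/4 + 1*2/5 = 2/5
d_1 = (s_1=3/5, s_2=2/5)
  d_2[s_1] = 3/5*1/4 + 2/5*3/5 = 39/100
  d_2[s_2] = 3/5*3/4 + 2/5*2/5 = 61/100
d_2 = (s_1=39/100, s_2=61/100)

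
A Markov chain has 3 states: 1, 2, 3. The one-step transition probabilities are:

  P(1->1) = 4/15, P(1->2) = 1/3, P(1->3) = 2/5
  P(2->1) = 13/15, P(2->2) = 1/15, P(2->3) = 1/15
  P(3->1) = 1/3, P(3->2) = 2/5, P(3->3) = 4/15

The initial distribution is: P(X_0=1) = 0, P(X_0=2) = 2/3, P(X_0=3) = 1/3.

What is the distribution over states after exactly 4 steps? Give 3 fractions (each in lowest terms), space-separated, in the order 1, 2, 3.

Propagating the distribution step by step (d_{t+1} = d_t * P):
d_0 = (1=0, 2=2/3, 3=1/3)
  d_1[1] = 0*4/15 + 2/3*13/15 + 1/3*1/3 = 31/45
  d_1[2] = 0*1/3 + 2/3*1/15 + 1/3*2/5 = 8/45
  d_1[3] = 0*2/5 + 2/3*1/15 + 1/3*4/15 = 2/15
d_1 = (1=31/45, 2=8/45, 3=2/15)
  d_2[1] = 31/45*4/15 + 8/45*13/15 + 2/15*1/3 = 86/225
  d_2[2] = 31/45*1/3 + 8/45*1/15 + 2/15*2/5 = 199/675
  d_2[3] = 31/45*2/5 + 8/45*1/15 + 2/15*4/15 = 218/675
d_2 = (1=86/225, 2=199/675, 3=218/675)
  d_3[1] = 86/225*4/15 + 199/675*13/15 + 218/675*1/3 = 4709/10125
  d_3[2] = 86/225*1/3 + 199/675*1/15 + 218/675*2/5 = 2797/10125
  d_3[3] = 86/225*2/5 + 199/675*1/15 + 218/675*4/15 = 97/375
d_3 = (1=4709/10125, 2=2797/10125, 3=97/375)
  d_4[1] = 4709/10125*4/15 + 2797/10125*13/15 + 97/375*1/3 = 7588/16875
  d_4[2] = 4709/10125*1/3 + 2797/10125*1/15 + 97/375*2/5 = 42056/151875
  d_4[3] = 4709/10125*2/5 + 2797/10125*1/15 + 97/375*4/15 = 41527/151875
d_4 = (1=7588/16875, 2=42056/151875, 3=41527/151875)

Answer: 7588/16875 42056/151875 41527/151875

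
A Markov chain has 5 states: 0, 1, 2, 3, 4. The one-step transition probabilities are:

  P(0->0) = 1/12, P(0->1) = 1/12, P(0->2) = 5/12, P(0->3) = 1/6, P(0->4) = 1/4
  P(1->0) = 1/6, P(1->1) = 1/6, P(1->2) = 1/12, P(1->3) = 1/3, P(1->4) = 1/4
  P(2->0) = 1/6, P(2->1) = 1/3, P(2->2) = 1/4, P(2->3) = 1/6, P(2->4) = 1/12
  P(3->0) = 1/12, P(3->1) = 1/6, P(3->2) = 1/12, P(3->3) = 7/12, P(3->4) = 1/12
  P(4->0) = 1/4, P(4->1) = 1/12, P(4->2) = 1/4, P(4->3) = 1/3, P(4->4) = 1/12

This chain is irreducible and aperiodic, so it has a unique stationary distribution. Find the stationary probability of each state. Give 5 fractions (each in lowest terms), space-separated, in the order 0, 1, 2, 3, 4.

Answer: 277/2045 713/4090 741/4090 153/409 276/2045

Derivation:
The stationary distribution satisfies pi = pi * P, i.e.:
  pi_0 = 1/12*pi_0 + 1/6*pi_1 + 1/6*pi_2 + 1/12*pi_3 + 1/4*pi_4
  pi_1 = 1/12*pi_0 + 1/6*pi_1 + 1/3*pi_2 + 1/6*pi_3 + 1/12*pi_4
  pi_2 = 5/12*pi_0 + 1/12*pi_1 + 1/4*pi_2 + 1/12*pi_3 + 1/4*pi_4
  pi_3 = 1/6*pi_0 + 1/3*pi_1 + 1/6*pi_2 + 7/12*pi_3 + 1/3*pi_4
  pi_4 = 1/4*pi_0 + 1/4*pi_1 + 1/12*pi_2 + 1/12*pi_3 + 1/12*pi_4
with normalization: pi_0 + pi_1 + pi_2 + pi_3 + pi_4 = 1.

Using the first 4 balance equations plus normalization, the linear system A*pi = b is:
  [-11/12, 1/6, 1/6, 1/12, 1/4] . pi = 0
  [1/12, -5/6, 1/3, 1/6, 1/12] . pi = 0
  [5/12, 1/12, -3/4, 1/12, 1/4] . pi = 0
  [1/6, 1/3, 1/6, -5/12, 1/3] . pi = 0
  [1, 1, 1, 1, 1] . pi = 1

Solving yields:
  pi_0 = 277/2045
  pi_1 = 713/4090
  pi_2 = 741/4090
  pi_3 = 153/409
  pi_4 = 276/2045

Verification (pi * P):
  277/2045*1/12 + 713/4090*1/6 + 741/4090*1/6 + 153/409*1/12 + 276/2045*1/4 = 277/2045 = pi_0  (ok)
  277/2045*1/12 + 713/4090*1/6 + 741/4090*1/3 + 153/409*1/6 + 276/2045*1/12 = 713/4090 = pi_1  (ok)
  277/2045*5/12 + 713/4090*1/12 + 741/4090*1/4 + 153/409*1/12 + 276/2045*1/4 = 741/4090 = pi_2  (ok)
  277/2045*1/6 + 713/4090*1/3 + 741/4090*1/6 + 153/409*7/12 + 276/2045*1/3 = 153/409 = pi_3  (ok)
  277/2045*1/4 + 713/4090*1/4 + 741/4090*1/12 + 153/409*1/12 + 276/2045*1/12 = 276/2045 = pi_4  (ok)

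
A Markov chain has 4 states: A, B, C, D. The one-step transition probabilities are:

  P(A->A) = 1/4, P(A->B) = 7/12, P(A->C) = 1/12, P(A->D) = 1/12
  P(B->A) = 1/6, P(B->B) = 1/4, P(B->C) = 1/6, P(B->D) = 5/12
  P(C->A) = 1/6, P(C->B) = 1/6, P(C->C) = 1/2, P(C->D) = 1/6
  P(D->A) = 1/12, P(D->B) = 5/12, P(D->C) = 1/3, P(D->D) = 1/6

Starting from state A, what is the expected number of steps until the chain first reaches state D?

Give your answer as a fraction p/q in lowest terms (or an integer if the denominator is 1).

Let h_i = expected steps to first reach D from state i.
Boundary: h_D = 0.
First-step equations for the other states:
  h_A = 1 + 1/4*h_A + 7/12*h_B + 1/12*h_C + 1/12*h_D
  h_B = 1 + 1/6*h_A + 1/4*h_B + 1/6*h_C + 5/12*h_D
  h_C = 1 + 1/6*h_A + 1/6*h_B + 1/2*h_C + 1/6*h_D

Substituting h_D = 0 and rearranging gives the linear system (I - Q) h = 1:
  [3/4, -7/12, -1/12] . (h_A, h_B, h_C) = 1
  [-1/6, 3/4, -1/6] . (h_A, h_B, h_C) = 1
  [-1/6, -1/6, 1/2] . (h_A, h_B, h_C) = 1

Solving yields:
  h_A = 351/79
  h_B = 264/79
  h_C = 363/79

Starting state is A, so the expected hitting time is h_A = 351/79.

Answer: 351/79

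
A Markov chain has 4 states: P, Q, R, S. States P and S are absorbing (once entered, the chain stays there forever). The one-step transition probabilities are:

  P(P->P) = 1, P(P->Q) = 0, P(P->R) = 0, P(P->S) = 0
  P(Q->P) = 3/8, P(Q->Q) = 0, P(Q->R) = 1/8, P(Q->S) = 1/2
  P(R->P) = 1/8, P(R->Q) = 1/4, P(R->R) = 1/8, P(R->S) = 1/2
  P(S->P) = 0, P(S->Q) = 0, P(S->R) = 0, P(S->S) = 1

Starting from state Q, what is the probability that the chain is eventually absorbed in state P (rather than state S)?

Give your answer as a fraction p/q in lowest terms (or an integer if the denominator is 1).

Let a_i = P(absorbed in P | start in state i).
Boundary conditions: a_P = 1, a_S = 0.
For each transient state i, a_i = sum_j P(i->j) * a_j:
  a_Q = 3/8*a_P + 0*a_Q + 1/8*a_R + 1/2*a_S
  a_R = 1/8*a_P + 1/4*a_Q + 1/8*a_R + 1/2*a_S

Substituting a_P = 1 and a_S = 0, rearrange to (I - Q) a = r where r[i] = P(i -> P):
  [1, -1/8] . (a_Q, a_R) = 3/8
  [-1/4, 7/8] . (a_Q, a_R) = 1/8

Solving yields:
  a_Q = 11/27
  a_R = 7/27

Starting state is Q, so the absorption probability is a_Q = 11/27.

Answer: 11/27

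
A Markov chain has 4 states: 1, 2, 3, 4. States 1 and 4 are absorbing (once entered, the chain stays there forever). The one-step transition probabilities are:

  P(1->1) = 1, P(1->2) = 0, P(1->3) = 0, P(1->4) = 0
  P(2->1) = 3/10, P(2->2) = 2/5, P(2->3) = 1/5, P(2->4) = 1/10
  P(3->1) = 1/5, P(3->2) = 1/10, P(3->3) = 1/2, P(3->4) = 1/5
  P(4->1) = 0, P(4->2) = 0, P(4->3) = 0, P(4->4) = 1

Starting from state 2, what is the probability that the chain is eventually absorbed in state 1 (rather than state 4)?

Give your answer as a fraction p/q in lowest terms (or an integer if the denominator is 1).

Answer: 19/28

Derivation:
Let a_i = P(absorbed in 1 | start in state i).
Boundary conditions: a_1 = 1, a_4 = 0.
For each transient state i, a_i = sum_j P(i->j) * a_j:
  a_2 = 3/10*a_1 + 2/5*a_2 + 1/5*a_3 + 1/10*a_4
  a_3 = 1/5*a_1 + 1/10*a_2 + 1/2*a_3 + 1/5*a_4

Substituting a_1 = 1 and a_4 = 0, rearrange to (I - Q) a = r where r[i] = P(i -> 1):
  [3/5, -1/5] . (a_2, a_3) = 3/10
  [-1/10, 1/2] . (a_2, a_3) = 1/5

Solving yields:
  a_2 = 19/28
  a_3 = 15/28

Starting state is 2, so the absorption probability is a_2 = 19/28.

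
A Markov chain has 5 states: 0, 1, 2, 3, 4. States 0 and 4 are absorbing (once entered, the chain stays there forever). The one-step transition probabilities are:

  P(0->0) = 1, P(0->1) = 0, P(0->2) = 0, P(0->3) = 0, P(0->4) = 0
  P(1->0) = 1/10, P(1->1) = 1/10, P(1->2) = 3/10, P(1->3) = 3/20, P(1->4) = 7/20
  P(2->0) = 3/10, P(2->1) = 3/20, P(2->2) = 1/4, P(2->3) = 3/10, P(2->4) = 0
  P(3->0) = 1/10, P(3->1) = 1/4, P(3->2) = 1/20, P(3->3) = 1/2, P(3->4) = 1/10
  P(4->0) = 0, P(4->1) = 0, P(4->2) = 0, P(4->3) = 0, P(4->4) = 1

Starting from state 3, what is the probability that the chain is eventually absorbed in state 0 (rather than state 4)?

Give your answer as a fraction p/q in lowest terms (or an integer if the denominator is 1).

Let a_i = P(absorbed in 0 | start in state i).
Boundary conditions: a_0 = 1, a_4 = 0.
For each transient state i, a_i = sum_j P(i->j) * a_j:
  a_1 = 1/10*a_0 + 1/10*a_1 + 3/10*a_2 + 3/20*a_3 + 7/20*a_4
  a_2 = 3/10*a_0 + 3/20*a_1 + 1/4*a_2 + 3/10*a_3 + 0*a_4
  a_3 = 1/10*a_0 + 1/4*a_1 + 1/20*a_2 + 1/2*a_3 + 1/10*a_4

Substituting a_0 = 1 and a_4 = 0, rearrange to (I - Q) a = r where r[i] = P(i -> 0):
  [9/10, -3/10, -3/20] . (a_1, a_2, a_3) = 1/10
  [-3/20, 3/4, -3/10] . (a_1, a_2, a_3) = 3/10
  [-1/4, -1/20, 1/2] . (a_1, a_2, a_3) = 1/10

Solving yields:
  a_1 = 46/111
  a_2 = 224/333
  a_3 = 158/333

Starting state is 3, so the absorption probability is a_3 = 158/333.

Answer: 158/333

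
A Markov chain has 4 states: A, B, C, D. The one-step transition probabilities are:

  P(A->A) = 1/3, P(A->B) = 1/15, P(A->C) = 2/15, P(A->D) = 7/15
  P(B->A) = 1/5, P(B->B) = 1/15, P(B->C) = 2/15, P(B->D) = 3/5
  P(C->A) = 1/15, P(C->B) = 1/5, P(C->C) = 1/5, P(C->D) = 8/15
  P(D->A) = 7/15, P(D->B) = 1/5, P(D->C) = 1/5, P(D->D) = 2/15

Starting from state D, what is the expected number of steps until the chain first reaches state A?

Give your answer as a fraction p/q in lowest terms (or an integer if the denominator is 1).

Let h_i = expected steps to first reach A from state i.
Boundary: h_A = 0.
First-step equations for the other states:
  h_B = 1 + 1/5*h_A + 1/15*h_B + 2/15*h_C + 3/5*h_D
  h_C = 1 + 1/15*h_A + 1/5*h_B + 1/5*h_C + 8/15*h_D
  h_D = 1 + 7/15*h_A + 1/5*h_B + 1/5*h_C + 2/15*h_D

Substituting h_A = 0 and rearranging gives the linear system (I - Q) h = 1:
  [14/15, -2/15, -3/5] . (h_B, h_C, h_D) = 1
  [-1/5, 4/5, -8/15] . (h_B, h_C, h_D) = 1
  [-1/5, -1/5, 13/15] . (h_B, h_C, h_D) = 1

Solving yields:
  h_B = 1545/439
  h_C = 1785/439
  h_D = 1275/439

Starting state is D, so the expected hitting time is h_D = 1275/439.

Answer: 1275/439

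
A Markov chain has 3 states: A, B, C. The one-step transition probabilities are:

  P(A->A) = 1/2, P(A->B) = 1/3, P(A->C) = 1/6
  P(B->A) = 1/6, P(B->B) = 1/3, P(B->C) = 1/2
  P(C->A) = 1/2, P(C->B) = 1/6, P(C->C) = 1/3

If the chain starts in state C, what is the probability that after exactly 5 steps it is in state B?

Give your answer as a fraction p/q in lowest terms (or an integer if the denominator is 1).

Answer: 1093/3888

Derivation:
Computing P^5 by repeated multiplication:
P^1 =
  A: [1/2, 1/3, 1/6]
  B: [1/6, 1/3, 1/2]
  C: [1/2, 1/6, 1/3]
P^2 =
  A: [7/18, 11/36, 11/36]
  B: [7/18, 1/4, 13/36]
  C: [4/9, 5/18, 5/18]
P^3 =
  A: [43/108, 61/216, 23/72]
  B: [5/12, 59/216, 67/216]
  C: [11/27, 31/108, 11/36]
P^4 =
  A: [263/648, 121/432, 407/1296]
  B: [265/648, 365/1296, 401/1296]
  C: [131/324, 61/216, 203/648]
P^5 =
  A: [527/1296, 2185/7776, 2429/7776]
  B: [1579/3888, 2191/7776, 809/2592]
  C: [263/648, 1093/3888, 1217/3888]

(P^5)[C -> B] = 1093/3888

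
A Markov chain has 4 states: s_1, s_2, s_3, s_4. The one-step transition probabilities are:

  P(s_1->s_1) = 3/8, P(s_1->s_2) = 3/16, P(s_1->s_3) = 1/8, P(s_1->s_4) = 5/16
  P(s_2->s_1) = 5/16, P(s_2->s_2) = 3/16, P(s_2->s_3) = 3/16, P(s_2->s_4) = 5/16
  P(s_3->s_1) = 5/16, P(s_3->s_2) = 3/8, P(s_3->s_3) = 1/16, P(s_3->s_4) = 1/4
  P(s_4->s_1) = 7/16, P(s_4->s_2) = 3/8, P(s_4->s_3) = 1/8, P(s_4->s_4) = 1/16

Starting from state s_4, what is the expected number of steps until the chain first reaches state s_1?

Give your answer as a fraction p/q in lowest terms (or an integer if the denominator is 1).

Answer: 5168/1969

Derivation:
Let h_i = expected steps to first reach s_1 from state i.
Boundary: h_s_1 = 0.
First-step equations for the other states:
  h_s_2 = 1 + 5/16*h_s_1 + 3/16*h_s_2 + 3/16*h_s_3 + 5/16*h_s_4
  h_s_3 = 1 + 5/16*h_s_1 + 3/8*h_s_2 + 1/16*h_s_3 + 1/4*h_s_4
  h_s_4 = 1 + 7/16*h_s_1 + 3/8*h_s_2 + 1/8*h_s_3 + 1/16*h_s_4

Substituting h_s_1 = 0 and rearranging gives the linear system (I - Q) h = 1:
  [13/16, -3/16, -5/16] . (h_s_2, h_s_3, h_s_4) = 1
  [-3/8, 15/16, -1/4] . (h_s_2, h_s_3, h_s_4) = 1
  [-3/8, -1/8, 15/16] . (h_s_2, h_s_3, h_s_4) = 1

Solving yields:
  h_s_2 = 5744/1969
  h_s_3 = 5776/1969
  h_s_4 = 5168/1969

Starting state is s_4, so the expected hitting time is h_s_4 = 5168/1969.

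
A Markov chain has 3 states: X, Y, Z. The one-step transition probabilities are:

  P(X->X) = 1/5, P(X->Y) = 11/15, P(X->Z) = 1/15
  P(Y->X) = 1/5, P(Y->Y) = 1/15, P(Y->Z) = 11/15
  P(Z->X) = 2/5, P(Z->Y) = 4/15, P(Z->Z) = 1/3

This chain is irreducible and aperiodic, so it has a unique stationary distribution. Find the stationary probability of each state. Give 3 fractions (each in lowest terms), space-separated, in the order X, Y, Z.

The stationary distribution satisfies pi = pi * P, i.e.:
  pi_X = 1/5*pi_X + 1/5*pi_Y + 2/5*pi_Z
  pi_Y = 11/15*pi_X + 1/15*pi_Y + 4/15*pi_Z
  pi_Z = 1/15*pi_X + 11/15*pi_Y + 1/3*pi_Z
with normalization: pi_X + pi_Y + pi_Z = 1.

Using the first 2 balance equations plus normalization, the linear system A*pi = b is:
  [-4/5, 1/5, 2/5] . pi = 0
  [11/15, -14/15, 4/15] . pi = 0
  [1, 1, 1] . pi = 1

Solving yields:
  pi_X = 32/115
  pi_Y = 38/115
  pi_Z = 9/23

Verification (pi * P):
  32/115*1/5 + 38/115*1/5 + 9/23*2/5 = 32/115 = pi_X  (ok)
  32/115*11/15 + 38/115*1/15 + 9/23*4/15 = 38/115 = pi_Y  (ok)
  32/115*1/15 + 38/115*11/15 + 9/23*1/3 = 9/23 = pi_Z  (ok)

Answer: 32/115 38/115 9/23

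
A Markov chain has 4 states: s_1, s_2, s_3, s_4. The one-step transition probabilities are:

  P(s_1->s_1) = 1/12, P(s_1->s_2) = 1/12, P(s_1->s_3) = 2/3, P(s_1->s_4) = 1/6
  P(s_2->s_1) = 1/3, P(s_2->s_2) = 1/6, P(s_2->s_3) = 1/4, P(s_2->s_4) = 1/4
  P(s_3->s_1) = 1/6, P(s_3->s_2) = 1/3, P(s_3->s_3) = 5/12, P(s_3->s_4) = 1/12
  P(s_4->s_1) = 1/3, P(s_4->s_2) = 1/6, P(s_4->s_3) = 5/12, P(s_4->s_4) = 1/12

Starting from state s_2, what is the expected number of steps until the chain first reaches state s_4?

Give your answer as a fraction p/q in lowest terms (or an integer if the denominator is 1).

Let h_i = expected steps to first reach s_4 from state i.
Boundary: h_s_4 = 0.
First-step equations for the other states:
  h_s_1 = 1 + 1/12*h_s_1 + 1/12*h_s_2 + 2/3*h_s_3 + 1/6*h_s_4
  h_s_2 = 1 + 1/3*h_s_1 + 1/6*h_s_2 + 1/4*h_s_3 + 1/4*h_s_4
  h_s_3 = 1 + 1/6*h_s_1 + 1/3*h_s_2 + 5/12*h_s_3 + 1/12*h_s_4

Substituting h_s_4 = 0 and rearranging gives the linear system (I - Q) h = 1:
  [11/12, -1/12, -2/3] . (h_s_1, h_s_2, h_s_3) = 1
  [-1/3, 5/6, -1/4] . (h_s_1, h_s_2, h_s_3) = 1
  [-1/6, -1/3, 7/12] . (h_s_1, h_s_2, h_s_3) = 1

Solving yields:
  h_s_1 = 540/79
  h_s_2 = 480/79
  h_s_3 = 564/79

Starting state is s_2, so the expected hitting time is h_s_2 = 480/79.

Answer: 480/79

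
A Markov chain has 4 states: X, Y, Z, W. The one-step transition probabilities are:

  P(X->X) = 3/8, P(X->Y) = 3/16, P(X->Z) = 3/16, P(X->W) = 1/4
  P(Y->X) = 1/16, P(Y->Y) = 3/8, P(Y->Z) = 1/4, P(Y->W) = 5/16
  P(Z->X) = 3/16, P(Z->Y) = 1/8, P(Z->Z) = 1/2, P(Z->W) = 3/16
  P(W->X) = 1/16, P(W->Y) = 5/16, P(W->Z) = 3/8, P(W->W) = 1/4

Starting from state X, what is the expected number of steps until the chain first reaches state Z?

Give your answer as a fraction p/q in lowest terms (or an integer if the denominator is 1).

Answer: 3296/839

Derivation:
Let h_i = expected steps to first reach Z from state i.
Boundary: h_Z = 0.
First-step equations for the other states:
  h_X = 1 + 3/8*h_X + 3/16*h_Y + 3/16*h_Z + 1/4*h_W
  h_Y = 1 + 1/16*h_X + 3/8*h_Y + 1/4*h_Z + 5/16*h_W
  h_W = 1 + 1/16*h_X + 5/16*h_Y + 3/8*h_Z + 1/4*h_W

Substituting h_Z = 0 and rearranging gives the linear system (I - Q) h = 1:
  [5/8, -3/16, -1/4] . (h_X, h_Y, h_W) = 1
  [-1/16, 5/8, -5/16] . (h_X, h_Y, h_W) = 1
  [-1/16, -5/16, 3/4] . (h_X, h_Y, h_W) = 1

Solving yields:
  h_X = 3296/839
  h_Y = 2992/839
  h_W = 2640/839

Starting state is X, so the expected hitting time is h_X = 3296/839.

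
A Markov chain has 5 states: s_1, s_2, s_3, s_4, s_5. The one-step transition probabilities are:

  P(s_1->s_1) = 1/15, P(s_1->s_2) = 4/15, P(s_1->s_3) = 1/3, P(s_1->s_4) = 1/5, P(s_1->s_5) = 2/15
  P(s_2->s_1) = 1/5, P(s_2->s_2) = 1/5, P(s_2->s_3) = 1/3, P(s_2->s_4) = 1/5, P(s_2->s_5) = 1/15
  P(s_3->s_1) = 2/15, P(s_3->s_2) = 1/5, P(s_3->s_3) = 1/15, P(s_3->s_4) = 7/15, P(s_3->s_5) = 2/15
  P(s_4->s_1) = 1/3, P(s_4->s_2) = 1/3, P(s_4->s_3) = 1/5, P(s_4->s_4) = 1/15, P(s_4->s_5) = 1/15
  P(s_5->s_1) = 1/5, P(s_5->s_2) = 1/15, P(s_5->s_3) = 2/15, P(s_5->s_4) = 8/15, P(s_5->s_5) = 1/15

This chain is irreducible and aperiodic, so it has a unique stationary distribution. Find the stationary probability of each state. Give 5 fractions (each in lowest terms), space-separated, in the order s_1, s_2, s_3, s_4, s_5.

Answer: 16498/85215 6661/28405 18857/85215 21839/85215 8038/85215

Derivation:
The stationary distribution satisfies pi = pi * P, i.e.:
  pi_s_1 = 1/15*pi_s_1 + 1/5*pi_s_2 + 2/15*pi_s_3 + 1/3*pi_s_4 + 1/5*pi_s_5
  pi_s_2 = 4/15*pi_s_1 + 1/5*pi_s_2 + 1/5*pi_s_3 + 1/3*pi_s_4 + 1/15*pi_s_5
  pi_s_3 = 1/3*pi_s_1 + 1/3*pi_s_2 + 1/15*pi_s_3 + 1/5*pi_s_4 + 2/15*pi_s_5
  pi_s_4 = 1/5*pi_s_1 + 1/5*pi_s_2 + 7/15*pi_s_3 + 1/15*pi_s_4 + 8/15*pi_s_5
  pi_s_5 = 2/15*pi_s_1 + 1/15*pi_s_2 + 2/15*pi_s_3 + 1/15*pi_s_4 + 1/15*pi_s_5
with normalization: pi_s_1 + pi_s_2 + pi_s_3 + pi_s_4 + pi_s_5 = 1.

Using the first 4 balance equations plus normalization, the linear system A*pi = b is:
  [-14/15, 1/5, 2/15, 1/3, 1/5] . pi = 0
  [4/15, -4/5, 1/5, 1/3, 1/15] . pi = 0
  [1/3, 1/3, -14/15, 1/5, 2/15] . pi = 0
  [1/5, 1/5, 7/15, -14/15, 8/15] . pi = 0
  [1, 1, 1, 1, 1] . pi = 1

Solving yields:
  pi_s_1 = 16498/85215
  pi_s_2 = 6661/28405
  pi_s_3 = 18857/85215
  pi_s_4 = 21839/85215
  pi_s_5 = 8038/85215

Verification (pi * P):
  16498/85215*1/15 + 6661/28405*1/5 + 18857/85215*2/15 + 21839/85215*1/3 + 8038/85215*1/5 = 16498/85215 = pi_s_1  (ok)
  16498/85215*4/15 + 6661/28405*1/5 + 18857/85215*1/5 + 21839/85215*1/3 + 8038/85215*1/15 = 6661/28405 = pi_s_2  (ok)
  16498/85215*1/3 + 6661/28405*1/3 + 18857/85215*1/15 + 21839/85215*1/5 + 8038/85215*2/15 = 18857/85215 = pi_s_3  (ok)
  16498/85215*1/5 + 6661/28405*1/5 + 18857/85215*7/15 + 21839/85215*1/15 + 8038/85215*8/15 = 21839/85215 = pi_s_4  (ok)
  16498/85215*2/15 + 6661/28405*1/15 + 18857/85215*2/15 + 21839/85215*1/15 + 8038/85215*1/15 = 8038/85215 = pi_s_5  (ok)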